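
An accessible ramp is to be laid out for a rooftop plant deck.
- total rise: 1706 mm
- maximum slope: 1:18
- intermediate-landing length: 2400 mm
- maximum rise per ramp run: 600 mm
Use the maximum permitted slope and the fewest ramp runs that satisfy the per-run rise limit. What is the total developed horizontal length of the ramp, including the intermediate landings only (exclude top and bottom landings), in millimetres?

⌈1706/600⌉ = 3 ramp runs. That means 2 intermediate landings.
Ramp run (horizontal) at 1:18: 1706 × 18 = 30708 mm.
2 intermediate landings contribute 2 × 2400 = 4800 mm.
Total developed length = 30708 + 4800 = 35508 mm.

35508 mm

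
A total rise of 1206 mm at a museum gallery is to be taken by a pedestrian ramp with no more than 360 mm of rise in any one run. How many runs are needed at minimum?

4 runs

1206 / 360 = 3.350 → round up to 4 ramp runs.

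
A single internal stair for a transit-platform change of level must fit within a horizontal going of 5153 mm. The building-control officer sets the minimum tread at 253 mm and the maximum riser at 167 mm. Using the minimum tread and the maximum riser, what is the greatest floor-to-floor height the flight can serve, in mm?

3507 mm

5153 / 253 = 20.37, so 20 treads fit.
Risers = treads + 1 = 21.
Maximum height = 21 × 167 = 3507 mm.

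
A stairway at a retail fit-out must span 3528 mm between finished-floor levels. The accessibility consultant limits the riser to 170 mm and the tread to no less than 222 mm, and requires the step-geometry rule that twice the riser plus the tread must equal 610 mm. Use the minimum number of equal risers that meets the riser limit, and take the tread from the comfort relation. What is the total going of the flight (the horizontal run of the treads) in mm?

5480 mm

⌈3528/170⌉ = 21 risers.
Riser R = 3528 / 21 = 168 mm, within the 170 mm limit.
T = 610 − 2·168 = 274 mm, which satisfies the 222 mm minimum.
Going = (21 − 1) × 274 = 5480 mm.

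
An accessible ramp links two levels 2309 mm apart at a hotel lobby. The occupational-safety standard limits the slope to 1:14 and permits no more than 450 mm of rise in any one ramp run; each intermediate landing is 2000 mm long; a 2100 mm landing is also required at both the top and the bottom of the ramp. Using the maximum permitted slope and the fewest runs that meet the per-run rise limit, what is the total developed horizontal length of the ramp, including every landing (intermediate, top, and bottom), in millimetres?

46526 mm

⌈2309/450⌉ = 6 ramp runs. That means 5 intermediate landings.
Horizontal run for 2309 mm of rise at 1:14 is 2309 × 14 = 32326 mm.
Intermediate landings: 5 × 2000 = 10000 mm.
Top and bottom landings: 2 × 2100 = 4200 mm.
Total = 32326 + 10000 + 4200 = 46526 mm.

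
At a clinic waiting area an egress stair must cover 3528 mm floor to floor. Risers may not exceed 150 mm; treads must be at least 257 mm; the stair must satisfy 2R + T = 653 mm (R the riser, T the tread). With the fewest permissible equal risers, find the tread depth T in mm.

⌈3528/150⌉ = 24 risers.
R = 3528 ÷ 24 = 147 mm.
Tread T = 653 − 2 × 147 = 359 mm (≥ 257 mm).

359 mm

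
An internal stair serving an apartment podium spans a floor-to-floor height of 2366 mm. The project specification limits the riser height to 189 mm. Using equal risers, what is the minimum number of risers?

⌈2366/189⌉ = 13 risers.

13 risers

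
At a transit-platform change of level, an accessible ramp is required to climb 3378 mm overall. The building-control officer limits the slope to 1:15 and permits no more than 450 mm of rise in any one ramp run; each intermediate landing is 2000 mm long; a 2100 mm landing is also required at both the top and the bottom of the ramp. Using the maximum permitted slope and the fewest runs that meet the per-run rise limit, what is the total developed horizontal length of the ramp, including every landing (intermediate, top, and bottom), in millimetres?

68870 mm

3378 / 450 = 7.507 → round up to 8 ramp runs. That means 7 intermediate landings.
Horizontal run for 3378 mm of rise at 1:15 is 3378 × 15 = 50670 mm.
Intermediate landings: 7 × 2000 = 14000 mm.
Top and bottom landings: 2 × 2100 = 4200 mm.
Total = 50670 + 14000 + 4200 = 68870 mm.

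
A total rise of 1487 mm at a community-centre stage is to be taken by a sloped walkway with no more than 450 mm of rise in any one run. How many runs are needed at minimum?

⌈1487/450⌉ = 4 ramp runs.

4 runs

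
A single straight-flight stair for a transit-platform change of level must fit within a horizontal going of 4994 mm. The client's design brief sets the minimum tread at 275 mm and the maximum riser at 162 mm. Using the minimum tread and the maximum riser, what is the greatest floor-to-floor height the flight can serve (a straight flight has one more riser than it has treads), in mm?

3078 mm

Treads that fit: ⌊4994 / 275⌋ = 18.
Risers = treads + 1 = 19.
Maximum height = 19 × 162 = 3078 mm.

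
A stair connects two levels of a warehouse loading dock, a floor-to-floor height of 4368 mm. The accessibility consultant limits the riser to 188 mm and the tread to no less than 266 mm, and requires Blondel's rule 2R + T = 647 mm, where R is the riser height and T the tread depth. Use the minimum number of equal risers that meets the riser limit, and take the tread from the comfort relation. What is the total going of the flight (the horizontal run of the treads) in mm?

⌈4368/188⌉ = 24 risers.
Riser R = 4368 / 24 = 182 mm, within the 188 mm limit.
T = 647 − 2·182 = 283 mm, which satisfies the 266 mm minimum.
Going = (24 − 1) × 283 = 6509 mm.

6509 mm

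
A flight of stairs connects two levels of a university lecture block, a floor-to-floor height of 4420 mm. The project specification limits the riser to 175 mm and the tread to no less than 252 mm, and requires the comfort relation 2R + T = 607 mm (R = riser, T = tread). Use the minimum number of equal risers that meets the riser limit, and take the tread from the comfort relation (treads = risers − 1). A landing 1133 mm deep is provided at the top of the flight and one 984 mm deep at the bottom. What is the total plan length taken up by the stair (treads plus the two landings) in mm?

8792 mm

4420 / 175 = 25.257 → round up to 26 risers.
R = 4420 ÷ 26 = 170 mm.
T = 607 − 2·170 = 267 mm, which satisfies the 252 mm minimum.
26 risers give 25 treads; going = 25 × 267 = 6675 mm.
Enclosure = 6675 + 1133 + 984 = 8792 mm.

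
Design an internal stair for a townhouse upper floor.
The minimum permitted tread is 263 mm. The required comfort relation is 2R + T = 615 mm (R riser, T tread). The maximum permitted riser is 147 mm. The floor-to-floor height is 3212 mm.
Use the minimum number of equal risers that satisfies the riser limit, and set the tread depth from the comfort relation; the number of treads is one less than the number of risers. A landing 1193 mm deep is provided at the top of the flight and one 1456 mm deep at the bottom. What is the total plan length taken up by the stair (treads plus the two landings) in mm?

9432 mm

3212 / 147 = 21.850 → round up to 22 risers.
Each riser is 3212/22 = 146 mm (≤ 147 mm).
T = 615 − 2·146 = 323 mm, which satisfies the 263 mm minimum.
Treads = 22 − 1 = 21; going = 21 × 323 = 6783 mm.
Enclosure = 6783 + 1193 + 1456 = 9432 mm.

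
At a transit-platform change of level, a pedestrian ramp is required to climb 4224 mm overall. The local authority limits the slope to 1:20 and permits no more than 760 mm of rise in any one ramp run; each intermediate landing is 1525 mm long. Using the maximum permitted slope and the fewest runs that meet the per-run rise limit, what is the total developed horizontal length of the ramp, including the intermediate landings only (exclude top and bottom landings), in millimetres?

92105 mm

⌈4224/760⌉ = 6 ramp runs. That means 5 intermediate landings.
Ramp run (horizontal) at 1:20: 4224 × 20 = 84480 mm.
5 intermediate landings contribute 5 × 1525 = 7625 mm.
Developed length = 84480 + 7625 = 92105 mm.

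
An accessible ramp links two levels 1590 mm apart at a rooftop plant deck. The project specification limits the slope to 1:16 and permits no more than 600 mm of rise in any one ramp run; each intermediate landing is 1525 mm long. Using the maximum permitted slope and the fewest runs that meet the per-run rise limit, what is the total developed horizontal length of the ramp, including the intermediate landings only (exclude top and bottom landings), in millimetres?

28490 mm

At most 600 each: 1590/600 = 2.65, giving 3 ramp runs. That means 2 intermediate landings.
Horizontal run for 1590 mm of rise at 1:16 is 1590 × 16 = 25440 mm.
2 intermediate landings contribute 2 × 1525 = 3050 mm.
Developed length = 25440 + 3050 = 28490 mm.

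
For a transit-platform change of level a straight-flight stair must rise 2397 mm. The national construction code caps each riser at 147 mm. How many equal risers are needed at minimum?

17 risers

At most 147 each: 2397/147 = 16.31, giving 17 risers.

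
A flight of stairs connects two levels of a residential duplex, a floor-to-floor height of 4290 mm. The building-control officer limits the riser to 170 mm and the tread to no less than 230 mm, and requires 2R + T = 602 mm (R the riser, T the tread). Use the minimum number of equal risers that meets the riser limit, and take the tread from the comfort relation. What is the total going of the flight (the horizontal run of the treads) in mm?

At most 170 each: 4290/170 = 25.24, giving 26 risers.
Each riser is 4290/26 = 165 mm (≤ 170 mm).
From 2R + T = 602: T = 602 − 330 = 272 mm.
Going = (26 − 1) × 272 = 6800 mm.

6800 mm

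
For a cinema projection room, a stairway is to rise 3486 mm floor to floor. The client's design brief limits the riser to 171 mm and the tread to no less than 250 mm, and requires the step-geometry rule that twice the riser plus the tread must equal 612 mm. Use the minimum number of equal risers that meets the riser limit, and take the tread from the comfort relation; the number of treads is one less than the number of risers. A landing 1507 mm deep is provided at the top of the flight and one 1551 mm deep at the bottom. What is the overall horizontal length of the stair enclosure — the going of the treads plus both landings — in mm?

At most 171 each: 3486/171 = 20.39, giving 21 risers.
Riser R = 3486 / 21 = 166 mm, within the 171 mm limit.
From 2R + T = 612: T = 612 − 332 = 280 mm.
21 risers give 20 treads; going = 20 × 280 = 5600 mm.
Enclosure = 5600 + 1507 + 1551 = 8658 mm.

8658 mm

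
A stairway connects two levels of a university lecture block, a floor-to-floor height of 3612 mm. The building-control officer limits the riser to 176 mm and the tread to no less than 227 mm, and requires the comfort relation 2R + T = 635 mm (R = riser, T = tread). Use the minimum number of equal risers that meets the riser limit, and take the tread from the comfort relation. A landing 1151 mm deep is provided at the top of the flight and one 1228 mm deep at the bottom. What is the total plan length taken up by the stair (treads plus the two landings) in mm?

3612 / 176 = 20.52, so 21 risers are needed.
Riser R = 3612 / 21 = 172 mm, within the 176 mm limit.
T = 635 − 2·172 = 291 mm, which satisfies the 227 mm minimum.
Treads = 21 − 1 = 20; going = 20 × 291 = 5820 mm.
Add landings: 5820 + 1151 + 1228 = 8199 mm.

8199 mm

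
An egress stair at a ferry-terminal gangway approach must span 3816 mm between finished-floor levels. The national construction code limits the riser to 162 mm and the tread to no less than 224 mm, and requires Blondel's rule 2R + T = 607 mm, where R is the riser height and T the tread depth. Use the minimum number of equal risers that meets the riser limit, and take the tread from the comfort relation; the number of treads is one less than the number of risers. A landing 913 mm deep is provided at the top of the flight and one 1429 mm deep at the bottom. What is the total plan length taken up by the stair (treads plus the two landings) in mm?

8989 mm

3816 / 162 = 23.556 → round up to 24 risers.
R = 3816 ÷ 24 = 159 mm.
T = 607 − 2·159 = 289 mm, which satisfies the 224 mm minimum.
Treads = 24 − 1 = 23; going = 23 × 289 = 6647 mm.
Enclosure = 6647 + 913 + 1429 = 8989 mm.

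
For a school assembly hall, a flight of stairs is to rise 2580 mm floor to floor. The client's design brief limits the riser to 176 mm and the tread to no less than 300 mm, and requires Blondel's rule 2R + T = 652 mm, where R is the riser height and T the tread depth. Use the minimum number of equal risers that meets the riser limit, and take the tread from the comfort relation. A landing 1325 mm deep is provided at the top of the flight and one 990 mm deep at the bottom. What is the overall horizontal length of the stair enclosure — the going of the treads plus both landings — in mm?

2580 / 176 = 14.659 → round up to 15 risers.
Riser R = 2580 / 15 = 172 mm, within the 176 mm limit.
T = 652 − 2·172 = 308 mm, which satisfies the 300 mm minimum.
15 risers give 14 treads; going = 14 × 308 = 4312 mm.
Add landings: 4312 + 1325 + 990 = 6627 mm.

6627 mm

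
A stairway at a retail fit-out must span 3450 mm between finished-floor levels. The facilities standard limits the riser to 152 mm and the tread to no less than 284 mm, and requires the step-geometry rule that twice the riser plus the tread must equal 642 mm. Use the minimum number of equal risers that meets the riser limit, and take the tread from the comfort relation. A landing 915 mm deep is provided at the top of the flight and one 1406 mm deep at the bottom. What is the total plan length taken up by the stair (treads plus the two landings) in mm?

9845 mm

3450 / 152 = 22.70, so 23 risers are needed.
Each riser is 3450/23 = 150 mm (≤ 152 mm).
From 2R + T = 642: T = 642 − 300 = 342 mm.
Treads = 23 − 1 = 22; going = 22 × 342 = 7524 mm.
Enclosure = 7524 + 915 + 1406 = 9845 mm.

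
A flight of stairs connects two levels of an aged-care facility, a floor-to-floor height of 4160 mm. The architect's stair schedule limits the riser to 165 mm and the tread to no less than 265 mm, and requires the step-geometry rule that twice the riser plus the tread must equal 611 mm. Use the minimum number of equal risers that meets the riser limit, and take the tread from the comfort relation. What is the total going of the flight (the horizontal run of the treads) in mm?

7275 mm

⌈4160/165⌉ = 26 risers.
Riser R = 4160 / 26 = 160 mm, within the 165 mm limit.
Tread T = 611 − 2 × 160 = 291 mm (≥ 265 mm).
Treads = 26 − 1 = 25; going = 25 × 291 = 7275 mm.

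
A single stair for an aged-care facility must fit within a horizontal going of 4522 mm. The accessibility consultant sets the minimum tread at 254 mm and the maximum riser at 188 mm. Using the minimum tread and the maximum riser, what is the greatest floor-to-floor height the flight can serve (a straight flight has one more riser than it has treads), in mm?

4522 / 254 = 17.80, so 17 treads fit.
Risers = treads + 1 = 18.
Maximum height = 18 × 188 = 3384 mm.

3384 mm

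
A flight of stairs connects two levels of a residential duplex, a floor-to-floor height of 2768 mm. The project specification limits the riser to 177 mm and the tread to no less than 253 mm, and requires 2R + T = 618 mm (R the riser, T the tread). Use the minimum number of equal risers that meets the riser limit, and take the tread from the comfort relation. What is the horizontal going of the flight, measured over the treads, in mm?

2768 / 177 = 15.638 → round up to 16 risers.
Each riser is 2768/16 = 173 mm (≤ 177 mm).
From 2R + T = 618: T = 618 − 346 = 272 mm.
16 risers give 15 treads; going = 15 × 272 = 4080 mm.

4080 mm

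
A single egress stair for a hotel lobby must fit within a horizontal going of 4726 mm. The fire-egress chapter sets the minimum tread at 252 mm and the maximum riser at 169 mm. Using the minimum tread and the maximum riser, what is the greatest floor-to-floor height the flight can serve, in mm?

Treads that fit: ⌊4726 / 252⌋ = 18.
Risers = treads + 1 = 19.
Maximum height = 19 × 169 = 3211 mm.

3211 mm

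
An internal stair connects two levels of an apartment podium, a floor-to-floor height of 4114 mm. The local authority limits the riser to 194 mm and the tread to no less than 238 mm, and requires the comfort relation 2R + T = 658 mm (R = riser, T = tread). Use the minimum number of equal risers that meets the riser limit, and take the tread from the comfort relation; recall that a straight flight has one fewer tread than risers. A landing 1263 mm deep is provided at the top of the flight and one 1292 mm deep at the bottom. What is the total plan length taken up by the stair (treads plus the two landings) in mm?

8519 mm

4114 / 194 = 21.21, so 22 risers are needed.
R = 4114 ÷ 22 = 187 mm.
From 2R + T = 658: T = 658 − 374 = 284 mm.
Treads = 22 − 1 = 21; going = 21 × 284 = 5964 mm.
Add landings: 5964 + 1263 + 1292 = 8519 mm.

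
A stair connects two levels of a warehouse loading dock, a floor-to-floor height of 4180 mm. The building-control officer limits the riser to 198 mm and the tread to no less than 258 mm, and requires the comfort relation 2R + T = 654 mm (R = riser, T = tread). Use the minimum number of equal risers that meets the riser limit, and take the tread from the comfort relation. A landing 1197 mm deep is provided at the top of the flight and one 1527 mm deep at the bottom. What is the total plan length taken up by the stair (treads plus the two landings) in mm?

4180 / 198 = 21.111 → round up to 22 risers.
R = 4180 ÷ 22 = 190 mm.
Tread T = 654 − 2 × 190 = 274 mm (≥ 258 mm).
Going = (22 − 1) × 274 = 5754 mm.
Add landings: 5754 + 1197 + 1527 = 8478 mm.

8478 mm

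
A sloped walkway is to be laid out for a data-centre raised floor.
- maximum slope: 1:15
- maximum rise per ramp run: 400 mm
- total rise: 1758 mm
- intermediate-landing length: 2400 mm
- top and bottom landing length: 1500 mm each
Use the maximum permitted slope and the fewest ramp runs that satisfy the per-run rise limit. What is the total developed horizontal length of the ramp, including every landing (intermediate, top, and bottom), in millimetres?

38970 mm

⌈1758/400⌉ = 5 ramp runs. That means 4 intermediate landings.
Ramp run (horizontal) at 1:15: 1758 × 15 = 26370 mm.
4 intermediate landings contribute 4 × 2400 = 9600 mm.
Top and bottom landings: 2 × 1500 = 3000 mm.
Total = 26370 + 9600 + 3000 = 38970 mm.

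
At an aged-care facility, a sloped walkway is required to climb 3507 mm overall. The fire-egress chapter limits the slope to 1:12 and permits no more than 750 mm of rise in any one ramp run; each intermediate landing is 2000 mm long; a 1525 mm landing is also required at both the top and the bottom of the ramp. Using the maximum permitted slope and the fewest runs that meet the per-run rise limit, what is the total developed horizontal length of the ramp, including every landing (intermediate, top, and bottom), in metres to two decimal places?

3507 / 750 = 4.676 → round up to 5 ramp runs. That means 4 intermediate landings.
Ramp run (horizontal) at 1:12: 3507 × 12 = 42084 mm.
Intermediate landings: 4 × 2000 = 8000 mm.
Top and bottom landings: 2 × 1525 = 3050 mm.
Total = 42084 + 8000 + 3050 = 53134 mm.
= 53.13 m.

53.13 m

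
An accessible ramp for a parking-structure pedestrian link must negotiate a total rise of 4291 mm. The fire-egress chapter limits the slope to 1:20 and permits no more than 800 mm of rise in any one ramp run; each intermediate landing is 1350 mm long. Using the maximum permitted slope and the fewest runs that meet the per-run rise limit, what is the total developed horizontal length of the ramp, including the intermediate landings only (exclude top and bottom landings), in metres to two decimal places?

⌈4291/800⌉ = 6 ramp runs. That means 5 intermediate landings.
Ramp run (horizontal) at 1:20: 4291 × 20 = 85820 mm.
5 intermediate landings contribute 5 × 1350 = 6750 mm.
Total developed length = 85820 + 6750 = 92570 mm.
= 92.57 m.

92.57 m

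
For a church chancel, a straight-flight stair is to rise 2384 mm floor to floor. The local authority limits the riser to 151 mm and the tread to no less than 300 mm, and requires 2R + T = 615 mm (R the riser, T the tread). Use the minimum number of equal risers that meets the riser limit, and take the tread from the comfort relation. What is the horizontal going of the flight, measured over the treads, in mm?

⌈2384/151⌉ = 16 risers.
R = 2384 ÷ 16 = 149 mm.
T = 615 − 2·149 = 317 mm, which satisfies the 300 mm minimum.
Going = (16 − 1) × 317 = 4755 mm.

4755 mm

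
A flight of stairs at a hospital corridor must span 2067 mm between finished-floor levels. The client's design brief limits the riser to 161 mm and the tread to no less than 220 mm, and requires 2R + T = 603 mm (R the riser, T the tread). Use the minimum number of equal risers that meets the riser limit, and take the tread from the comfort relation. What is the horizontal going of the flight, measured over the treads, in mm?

2067 / 161 = 12.84, so 13 risers are needed.
Each riser is 2067/13 = 159 mm (≤ 161 mm).
From 2R + T = 603: T = 603 − 318 = 285 mm.
Going = (13 − 1) × 285 = 3420 mm.

3420 mm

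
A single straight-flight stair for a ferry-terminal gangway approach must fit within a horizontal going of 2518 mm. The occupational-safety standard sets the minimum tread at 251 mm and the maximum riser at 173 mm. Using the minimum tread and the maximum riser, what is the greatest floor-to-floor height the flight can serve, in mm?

1903 mm

2518 / 251 = 10.03, so 10 treads fit.
Risers = treads + 1 = 11.
Maximum height = 11 × 173 = 1903 mm.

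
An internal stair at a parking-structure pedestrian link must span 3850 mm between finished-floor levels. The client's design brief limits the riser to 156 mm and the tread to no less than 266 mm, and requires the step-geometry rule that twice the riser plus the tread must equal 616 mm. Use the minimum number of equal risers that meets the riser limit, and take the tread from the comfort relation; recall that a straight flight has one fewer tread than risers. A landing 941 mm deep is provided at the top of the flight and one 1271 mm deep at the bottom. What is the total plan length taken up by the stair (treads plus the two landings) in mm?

9604 mm

3850 / 156 = 24.68, so 25 risers are needed.
Riser R = 3850 / 25 = 154 mm, within the 156 mm limit.
From 2R + T = 616: T = 616 − 308 = 308 mm.
Treads = 25 − 1 = 24; going = 24 × 308 = 7392 mm.
Enclosure = 7392 + 941 + 1271 = 9604 mm.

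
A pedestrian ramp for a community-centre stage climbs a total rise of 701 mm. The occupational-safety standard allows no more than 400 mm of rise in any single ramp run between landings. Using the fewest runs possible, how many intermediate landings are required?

⌈701/400⌉ = 2 ramp runs.
2 runs are separated by 1 intermediate landings.

1 intermediate landings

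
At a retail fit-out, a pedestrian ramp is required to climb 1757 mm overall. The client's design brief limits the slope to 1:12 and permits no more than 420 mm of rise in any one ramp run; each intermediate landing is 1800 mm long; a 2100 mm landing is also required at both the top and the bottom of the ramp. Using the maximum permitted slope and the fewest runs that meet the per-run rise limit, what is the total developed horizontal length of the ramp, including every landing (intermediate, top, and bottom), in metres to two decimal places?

1757 / 420 = 4.18, so 5 ramp runs are needed. That means 4 intermediate landings.
Ramp run (horizontal) at 1:12: 1757 × 12 = 21084 mm.
4 intermediate landings contribute 4 × 1800 = 7200 mm.
Top and bottom landings: 2 × 2100 = 4200 mm.
Total = 21084 + 7200 + 4200 = 32484 mm.
= 32.48 m.

32.48 m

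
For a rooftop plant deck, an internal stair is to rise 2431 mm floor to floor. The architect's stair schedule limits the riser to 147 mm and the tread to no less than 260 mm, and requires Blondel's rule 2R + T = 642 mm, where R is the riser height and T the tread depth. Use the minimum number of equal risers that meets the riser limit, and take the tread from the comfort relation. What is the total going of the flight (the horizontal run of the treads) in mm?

5696 mm

2431 / 147 = 16.537 → round up to 17 risers.
Riser R = 2431 / 17 = 143 mm, within the 147 mm limit.
From 2R + T = 642: T = 642 − 286 = 356 mm.
17 risers give 16 treads; going = 16 × 356 = 5696 mm.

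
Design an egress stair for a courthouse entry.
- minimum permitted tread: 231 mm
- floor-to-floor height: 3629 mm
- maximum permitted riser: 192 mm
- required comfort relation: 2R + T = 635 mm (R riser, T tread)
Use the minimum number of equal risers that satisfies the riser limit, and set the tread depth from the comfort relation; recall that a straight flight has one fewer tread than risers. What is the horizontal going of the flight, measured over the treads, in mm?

At most 192 each: 3629/192 = 18.90, giving 19 risers.
R = 3629 ÷ 19 = 191 mm.
Tread T = 635 − 2 × 191 = 253 mm (≥ 231 mm).
Going = (19 − 1) × 253 = 4554 mm.

4554 mm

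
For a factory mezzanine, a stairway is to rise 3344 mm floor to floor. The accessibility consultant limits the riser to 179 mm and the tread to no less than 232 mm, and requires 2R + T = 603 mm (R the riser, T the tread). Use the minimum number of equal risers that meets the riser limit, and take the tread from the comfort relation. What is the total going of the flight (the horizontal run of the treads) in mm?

4518 mm

⌈3344/179⌉ = 19 risers.
Each riser is 3344/19 = 176 mm (≤ 179 mm).
T = 603 − 2·176 = 251 mm, which satisfies the 232 mm minimum.
Treads = 19 − 1 = 18; going = 18 × 251 = 4518 mm.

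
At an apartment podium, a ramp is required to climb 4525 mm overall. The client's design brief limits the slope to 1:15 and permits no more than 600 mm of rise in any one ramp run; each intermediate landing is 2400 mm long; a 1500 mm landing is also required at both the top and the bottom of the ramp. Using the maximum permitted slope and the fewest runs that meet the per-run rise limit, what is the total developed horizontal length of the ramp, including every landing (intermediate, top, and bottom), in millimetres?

87675 mm

At most 600 each: 4525/600 = 7.54, giving 8 ramp runs. That means 7 intermediate landings.
Horizontal run for 4525 mm of rise at 1:15 is 4525 × 15 = 67875 mm.
Intermediate landings: 7 × 2400 = 16800 mm.
Top and bottom landings: 2 × 1500 = 3000 mm.
Total = 67875 + 16800 + 3000 = 87675 mm.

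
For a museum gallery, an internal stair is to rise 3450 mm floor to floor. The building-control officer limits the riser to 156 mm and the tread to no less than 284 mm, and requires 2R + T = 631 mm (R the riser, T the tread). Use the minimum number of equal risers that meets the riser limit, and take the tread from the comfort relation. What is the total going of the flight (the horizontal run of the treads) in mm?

7282 mm

3450 / 156 = 22.12, so 23 risers are needed.
Riser R = 3450 / 23 = 150 mm, within the 156 mm limit.
T = 631 − 2·150 = 331 mm, which satisfies the 284 mm minimum.
Going = (23 − 1) × 331 = 7282 mm.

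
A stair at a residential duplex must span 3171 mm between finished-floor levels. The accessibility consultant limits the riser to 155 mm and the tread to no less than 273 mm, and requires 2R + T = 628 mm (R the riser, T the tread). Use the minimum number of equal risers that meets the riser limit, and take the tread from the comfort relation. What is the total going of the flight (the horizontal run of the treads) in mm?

6520 mm

At most 155 each: 3171/155 = 20.46, giving 21 risers.
Each riser is 3171/21 = 151 mm (≤ 155 mm).
From 2R + T = 628: T = 628 − 302 = 326 mm.
Going = (21 − 1) × 326 = 6520 mm.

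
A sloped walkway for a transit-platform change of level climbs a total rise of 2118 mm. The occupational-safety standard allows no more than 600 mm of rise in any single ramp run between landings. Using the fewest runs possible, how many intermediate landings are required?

2118 / 600 = 3.53, so 4 ramp runs are needed.
4 runs are separated by 3 intermediate landings.

3 intermediate landings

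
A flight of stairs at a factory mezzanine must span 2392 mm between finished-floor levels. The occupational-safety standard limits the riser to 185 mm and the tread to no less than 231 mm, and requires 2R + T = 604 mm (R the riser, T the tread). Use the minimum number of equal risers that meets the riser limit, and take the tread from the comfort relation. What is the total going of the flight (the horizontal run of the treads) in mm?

2392 / 185 = 12.93, so 13 risers are needed.
Each riser is 2392/13 = 184 mm (≤ 185 mm).
Tread T = 604 − 2 × 184 = 236 mm (≥ 231 mm).
13 risers give 12 treads; going = 12 × 236 = 2832 mm.

2832 mm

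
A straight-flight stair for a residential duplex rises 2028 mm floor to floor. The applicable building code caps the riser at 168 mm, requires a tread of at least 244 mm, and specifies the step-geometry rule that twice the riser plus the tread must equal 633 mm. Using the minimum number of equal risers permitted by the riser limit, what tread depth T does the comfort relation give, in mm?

2028 / 168 = 12.071 → round up to 13 risers.
Riser R = 2028 / 13 = 156 mm, within the 168 mm limit.
From 2R + T = 633: T = 633 − 312 = 321 mm.

321 mm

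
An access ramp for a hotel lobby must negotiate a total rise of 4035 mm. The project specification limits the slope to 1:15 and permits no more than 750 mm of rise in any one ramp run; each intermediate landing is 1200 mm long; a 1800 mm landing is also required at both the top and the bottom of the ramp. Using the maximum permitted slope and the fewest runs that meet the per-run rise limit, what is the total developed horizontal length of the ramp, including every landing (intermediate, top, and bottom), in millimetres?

4035 / 750 = 5.38, so 6 ramp runs are needed. That means 5 intermediate landings.
Horizontal run for 4035 mm of rise at 1:15 is 4035 × 15 = 60525 mm.
Intermediate landings: 5 × 1200 = 6000 mm.
Top and bottom landings: 2 × 1800 = 3600 mm.
Total = 60525 + 6000 + 3600 = 70125 mm.

70125 mm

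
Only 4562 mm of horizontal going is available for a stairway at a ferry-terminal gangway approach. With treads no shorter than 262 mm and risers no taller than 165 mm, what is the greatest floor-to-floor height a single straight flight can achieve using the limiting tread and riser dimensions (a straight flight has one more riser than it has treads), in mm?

2970 mm

4562 / 262 = 17.41, so 17 treads fit.
Risers = treads + 1 = 18.
Maximum height = 18 × 165 = 2970 mm.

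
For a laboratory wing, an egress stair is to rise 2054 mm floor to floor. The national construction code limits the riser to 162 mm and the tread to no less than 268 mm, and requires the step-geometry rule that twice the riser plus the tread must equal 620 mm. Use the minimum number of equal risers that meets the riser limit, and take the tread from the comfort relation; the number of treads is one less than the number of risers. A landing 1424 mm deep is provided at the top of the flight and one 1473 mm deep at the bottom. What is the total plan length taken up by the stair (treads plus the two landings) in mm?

6545 mm

2054 / 162 = 12.68, so 13 risers are needed.
Each riser is 2054/13 = 158 mm (≤ 162 mm).
From 2R + T = 620: T = 620 − 316 = 304 mm.
13 risers give 12 treads; going = 12 × 304 = 3648 mm.
Add landings: 3648 + 1424 + 1473 = 6545 mm.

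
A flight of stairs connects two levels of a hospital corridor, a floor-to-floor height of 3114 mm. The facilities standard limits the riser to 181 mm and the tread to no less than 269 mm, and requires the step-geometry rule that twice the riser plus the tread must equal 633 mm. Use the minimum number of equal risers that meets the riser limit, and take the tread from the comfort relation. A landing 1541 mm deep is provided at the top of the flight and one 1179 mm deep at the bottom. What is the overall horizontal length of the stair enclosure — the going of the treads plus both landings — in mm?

7599 mm

3114 / 181 = 17.204 → round up to 18 risers.
Riser R = 3114 / 18 = 173 mm, within the 181 mm limit.
From 2R + T = 633: T = 633 − 346 = 287 mm.
Treads = 18 − 1 = 17; going = 17 × 287 = 4879 mm.
Add landings: 4879 + 1541 + 1179 = 7599 mm.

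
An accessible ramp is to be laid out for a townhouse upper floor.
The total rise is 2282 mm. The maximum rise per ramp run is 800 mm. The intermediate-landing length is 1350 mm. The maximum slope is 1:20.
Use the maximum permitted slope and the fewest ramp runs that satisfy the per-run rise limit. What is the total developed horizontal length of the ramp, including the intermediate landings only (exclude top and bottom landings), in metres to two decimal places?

2282 / 800 = 2.853 → round up to 3 ramp runs. That means 2 intermediate landings.
Ramp run (horizontal) at 1:20: 2282 × 20 = 45640 mm.
2 intermediate landings contribute 2 × 1350 = 2700 mm.
Developed length = 45640 + 2700 = 48340 mm.
= 48.34 m.

48.34 m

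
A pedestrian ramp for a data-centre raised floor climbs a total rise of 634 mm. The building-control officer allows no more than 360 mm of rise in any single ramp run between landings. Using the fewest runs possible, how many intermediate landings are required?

634 / 360 = 1.761 → round up to 2 ramp runs.
2 runs are separated by 1 intermediate landings.

1 intermediate landings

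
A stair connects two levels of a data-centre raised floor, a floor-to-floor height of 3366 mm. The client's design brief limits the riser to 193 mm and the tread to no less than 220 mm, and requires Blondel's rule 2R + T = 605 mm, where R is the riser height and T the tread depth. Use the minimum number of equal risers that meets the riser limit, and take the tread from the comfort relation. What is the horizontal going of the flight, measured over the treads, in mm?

⌈3366/193⌉ = 18 risers.
Each riser is 3366/18 = 187 mm (≤ 193 mm).
Tread T = 605 − 2 × 187 = 231 mm (≥ 220 mm).
18 risers give 17 treads; going = 17 × 231 = 3927 mm.

3927 mm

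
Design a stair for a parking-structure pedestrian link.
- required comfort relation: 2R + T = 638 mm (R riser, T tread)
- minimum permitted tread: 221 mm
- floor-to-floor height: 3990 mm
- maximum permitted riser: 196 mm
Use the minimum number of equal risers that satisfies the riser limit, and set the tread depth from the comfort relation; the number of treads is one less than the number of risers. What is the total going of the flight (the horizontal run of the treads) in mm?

5160 mm

3990 / 196 = 20.357 → round up to 21 risers.
R = 3990 ÷ 21 = 190 mm.
From 2R + T = 638: T = 638 − 380 = 258 mm.
Treads = 21 − 1 = 20; going = 20 × 258 = 5160 mm.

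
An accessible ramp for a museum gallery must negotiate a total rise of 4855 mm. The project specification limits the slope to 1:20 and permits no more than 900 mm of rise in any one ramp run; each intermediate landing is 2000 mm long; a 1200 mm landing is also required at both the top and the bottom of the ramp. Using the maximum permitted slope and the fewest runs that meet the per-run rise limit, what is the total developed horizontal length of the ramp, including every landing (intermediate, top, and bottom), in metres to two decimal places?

109.50 m

At most 900 each: 4855/900 = 5.39, giving 6 ramp runs. That means 5 intermediate landings.
Ramp run (horizontal) at 1:20: 4855 × 20 = 97100 mm.
Intermediate landings: 5 × 2000 = 10000 mm.
Top and bottom landings: 2 × 1200 = 2400 mm.
Total = 97100 + 10000 + 2400 = 109500 mm.
= 109.50 m.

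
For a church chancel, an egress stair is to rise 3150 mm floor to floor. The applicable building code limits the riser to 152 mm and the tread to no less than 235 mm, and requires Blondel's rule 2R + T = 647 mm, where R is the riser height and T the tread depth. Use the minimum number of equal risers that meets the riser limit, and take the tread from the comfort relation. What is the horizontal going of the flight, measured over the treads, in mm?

3150 / 152 = 20.724 → round up to 21 risers.
Riser R = 3150 / 21 = 150 mm, within the 152 mm limit.
T = 647 − 2·150 = 347 mm, which satisfies the 235 mm minimum.
Going = (21 − 1) × 347 = 6940 mm.

6940 mm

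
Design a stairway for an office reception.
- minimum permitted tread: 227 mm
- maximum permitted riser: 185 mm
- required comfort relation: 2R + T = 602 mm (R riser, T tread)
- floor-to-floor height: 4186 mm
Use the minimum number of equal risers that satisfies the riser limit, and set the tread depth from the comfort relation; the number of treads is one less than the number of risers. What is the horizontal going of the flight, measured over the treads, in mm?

5236 mm

At most 185 each: 4186/185 = 22.63, giving 23 risers.
Riser R = 4186 / 23 = 182 mm, within the 185 mm limit.
Tread T = 602 − 2 × 182 = 238 mm (≥ 227 mm).
23 risers give 22 treads; going = 22 × 238 = 5236 mm.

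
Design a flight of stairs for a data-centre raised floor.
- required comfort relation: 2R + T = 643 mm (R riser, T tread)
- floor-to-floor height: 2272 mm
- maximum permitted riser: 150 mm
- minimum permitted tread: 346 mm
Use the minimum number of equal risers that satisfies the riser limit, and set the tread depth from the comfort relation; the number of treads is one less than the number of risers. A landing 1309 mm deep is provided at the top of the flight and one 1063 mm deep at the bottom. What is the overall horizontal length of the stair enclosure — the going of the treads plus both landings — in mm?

7757 mm

At most 150 each: 2272/150 = 15.15, giving 16 risers.
Riser R = 2272 / 16 = 142 mm, within the 150 mm limit.
Tread T = 643 − 2 × 142 = 359 mm (≥ 346 mm).
16 risers give 15 treads; going = 15 × 359 = 5385 mm.
Add landings: 5385 + 1309 + 1063 = 7757 mm.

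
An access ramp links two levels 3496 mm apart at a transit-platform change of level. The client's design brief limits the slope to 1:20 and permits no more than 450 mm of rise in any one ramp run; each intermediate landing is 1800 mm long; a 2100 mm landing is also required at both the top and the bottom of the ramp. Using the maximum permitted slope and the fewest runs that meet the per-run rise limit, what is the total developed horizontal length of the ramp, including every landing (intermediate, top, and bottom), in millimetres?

3496 / 450 = 7.769 → round up to 8 ramp runs. That means 7 intermediate landings.
Ramp run (horizontal) at 1:20: 3496 × 20 = 69920 mm.
7 intermediate landings contribute 7 × 1800 = 12600 mm.
Top and bottom landings: 2 × 2100 = 4200 mm.
Total = 69920 + 12600 + 4200 = 86720 mm.

86720 mm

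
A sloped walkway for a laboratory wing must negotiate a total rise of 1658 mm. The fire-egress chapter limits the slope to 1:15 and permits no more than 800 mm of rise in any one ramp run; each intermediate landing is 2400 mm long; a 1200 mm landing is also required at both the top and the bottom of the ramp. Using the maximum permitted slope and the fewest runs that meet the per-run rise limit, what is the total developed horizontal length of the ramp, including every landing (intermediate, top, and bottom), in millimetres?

1658 / 800 = 2.07, so 3 ramp runs are needed. That means 2 intermediate landings.
Ramp run (horizontal) at 1:15: 1658 × 15 = 24870 mm.
Intermediate landings: 2 × 2400 = 4800 mm.
Top and bottom landings: 2 × 1200 = 2400 mm.
Total = 24870 + 4800 + 2400 = 32070 mm.

32070 mm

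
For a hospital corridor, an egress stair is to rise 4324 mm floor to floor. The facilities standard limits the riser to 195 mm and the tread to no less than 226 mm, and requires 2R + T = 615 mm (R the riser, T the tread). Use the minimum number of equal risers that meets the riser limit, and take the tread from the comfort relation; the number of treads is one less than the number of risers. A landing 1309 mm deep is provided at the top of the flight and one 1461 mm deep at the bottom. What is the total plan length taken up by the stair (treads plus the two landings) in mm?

8028 mm

4324 / 195 = 22.174 → round up to 23 risers.
Riser R = 4324 / 23 = 188 mm, within the 195 mm limit.
Tread T = 615 − 2 × 188 = 239 mm (≥ 226 mm).
23 risers give 22 treads; going = 22 × 239 = 5258 mm.
Enclosure = 5258 + 1309 + 1461 = 8028 mm.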